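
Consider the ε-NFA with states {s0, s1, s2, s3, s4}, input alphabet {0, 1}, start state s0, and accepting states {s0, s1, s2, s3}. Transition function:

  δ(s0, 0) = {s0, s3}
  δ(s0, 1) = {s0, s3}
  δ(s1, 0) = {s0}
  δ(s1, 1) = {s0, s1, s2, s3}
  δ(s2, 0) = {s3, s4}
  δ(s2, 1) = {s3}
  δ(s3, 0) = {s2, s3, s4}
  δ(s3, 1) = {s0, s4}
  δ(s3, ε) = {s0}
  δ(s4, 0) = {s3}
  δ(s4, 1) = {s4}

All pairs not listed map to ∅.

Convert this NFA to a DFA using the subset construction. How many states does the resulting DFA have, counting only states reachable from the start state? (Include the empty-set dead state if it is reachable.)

Start state of the DFA: {s0} (ε-closure of the NFA start).
{s0} --0--> {s0, s3}  [new]
{s0} --1--> {s0, s3}  [seen]
{s0, s3} --0--> {s0, s2, s3, s4}  [new]
{s0, s3} --1--> {s0, s3, s4}  [new]
{s0, s2, s3, s4} --0--> {s0, s2, s3, s4}  [seen]
{s0, s2, s3, s4} --1--> {s0, s3, s4}  [seen]
{s0, s3, s4} --0--> {s0, s2, s3, s4}  [seen]
{s0, s3, s4} --1--> {s0, s3, s4}  [seen]
Reachable DFA states: {s0}, {s0, s3}, {s0, s2, s3, s4}, {s0, s3, s4}.

4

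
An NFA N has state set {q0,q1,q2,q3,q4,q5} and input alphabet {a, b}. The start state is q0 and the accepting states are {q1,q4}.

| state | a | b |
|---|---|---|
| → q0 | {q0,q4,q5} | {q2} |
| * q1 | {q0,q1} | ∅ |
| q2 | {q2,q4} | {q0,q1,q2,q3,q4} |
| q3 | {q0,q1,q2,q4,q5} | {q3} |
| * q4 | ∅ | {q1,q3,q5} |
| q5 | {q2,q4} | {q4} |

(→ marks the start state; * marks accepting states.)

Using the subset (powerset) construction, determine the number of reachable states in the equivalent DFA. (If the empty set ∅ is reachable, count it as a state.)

9

Start state of the DFA: {q0}.
{q0} --a--> {q0,q4,q5}  [new]
{q0} --b--> {q2}  [new]
{q0,q4,q5} --a--> {q0,q2,q4,q5}  [new]
{q0,q4,q5} --b--> {q1,q2,q3,q4,q5}  [new]
{q2} --a--> {q2,q4}  [new]
{q2} --b--> {q0,q1,q2,q3,q4}  [new]
{q0,q2,q4,q5} --a--> {q0,q2,q4,q5}  [seen]
{q0,q2,q4,q5} --b--> {q0,q1,q2,q3,q4,q5}  [new]
{q1,q2,q3,q4,q5} --a--> {q0,q1,q2,q4,q5}  [new]
{q1,q2,q3,q4,q5} --b--> {q0,q1,q2,q3,q4,q5}  [seen]
{q2,q4} --a--> {q2,q4}  [seen]
{q2,q4} --b--> {q0,q1,q2,q3,q4,q5}  [seen]
{q0,q1,q2,q3,q4} --a--> {q0,q1,q2,q4,q5}  [seen]
{q0,q1,q2,q3,q4} --b--> {q0,q1,q2,q3,q4,q5}  [seen]
{q0,q1,q2,q3,q4,q5} --a--> {q0,q1,q2,q4,q5}  [seen]
{q0,q1,q2,q3,q4,q5} --b--> {q0,q1,q2,q3,q4,q5}  [seen]
{q0,q1,q2,q4,q5} --a--> {q0,q1,q2,q4,q5}  [seen]
{q0,q1,q2,q4,q5} --b--> {q0,q1,q2,q3,q4,q5}  [seen]
Reachable DFA states: {q0}, {q0,q4,q5}, {q2}, {q0,q2,q4,q5}, {q1,q2,q3,q4,q5}, {q2,q4}, {q0,q1,q2,q3,q4}, {q0,q1,q2,q3,q4,q5}, {q0,q1,q2,q4,q5}.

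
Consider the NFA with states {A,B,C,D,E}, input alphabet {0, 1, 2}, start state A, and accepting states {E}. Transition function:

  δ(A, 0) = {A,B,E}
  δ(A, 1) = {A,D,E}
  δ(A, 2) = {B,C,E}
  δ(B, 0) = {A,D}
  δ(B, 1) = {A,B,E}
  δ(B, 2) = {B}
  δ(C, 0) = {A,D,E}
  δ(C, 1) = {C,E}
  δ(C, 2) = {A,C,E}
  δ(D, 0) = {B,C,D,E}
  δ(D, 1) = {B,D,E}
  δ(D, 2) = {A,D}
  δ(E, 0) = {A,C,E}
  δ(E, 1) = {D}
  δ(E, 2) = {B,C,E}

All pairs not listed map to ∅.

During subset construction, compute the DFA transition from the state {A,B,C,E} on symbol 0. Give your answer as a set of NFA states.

δ(A,0) = {A,B,E}; δ(B,0) = {A,D}; δ(C,0) = {A,D,E}; δ(E,0) = {A,C,E}.
Union: {A,B,C,D,E}.

{A,B,C,D,E}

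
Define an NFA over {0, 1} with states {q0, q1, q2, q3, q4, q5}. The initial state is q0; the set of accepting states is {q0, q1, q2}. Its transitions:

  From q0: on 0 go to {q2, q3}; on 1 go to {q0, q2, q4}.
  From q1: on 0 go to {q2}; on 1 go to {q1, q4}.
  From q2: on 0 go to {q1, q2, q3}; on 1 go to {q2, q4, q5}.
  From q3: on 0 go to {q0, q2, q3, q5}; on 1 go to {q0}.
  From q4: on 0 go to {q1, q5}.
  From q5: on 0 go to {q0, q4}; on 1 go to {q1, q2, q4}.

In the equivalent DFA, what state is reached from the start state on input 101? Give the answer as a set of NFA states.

{q0, q1, q2, q4, q5}

Start: {q0}.
δ(q0,1) = {q0, q2, q4}.
Union: {q0, q2, q4}.
After 1: {q0, q2, q4}.
δ(q0,0) = {q2, q3}; δ(q2,0) = {q1, q2, q3}; δ(q4,0) = {q1, q5}.
Union: {q1, q2, q3, q5}.
After 0: {q1, q2, q3, q5}.
δ(q1,1) = {q1, q4}; δ(q2,1) = {q2, q4, q5}; δ(q3,1) = {q0}; δ(q5,1) = {q1, q2, q4}.
Union: {q0, q1, q2, q4, q5}.
After 1: {q0, q1, q2, q4, q5}.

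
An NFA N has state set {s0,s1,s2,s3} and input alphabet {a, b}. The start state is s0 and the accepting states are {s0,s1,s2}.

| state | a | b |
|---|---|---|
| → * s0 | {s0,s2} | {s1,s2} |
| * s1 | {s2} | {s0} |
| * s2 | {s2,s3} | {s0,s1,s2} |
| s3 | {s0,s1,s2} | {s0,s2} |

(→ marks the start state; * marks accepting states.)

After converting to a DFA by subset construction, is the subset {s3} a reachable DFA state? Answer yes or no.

no

Start state of the DFA: {s0}.
{s0} --a--> {s0,s2}  [new]
{s0} --b--> {s1,s2}  [new]
{s0,s2} --a--> {s0,s2,s3}  [new]
{s0,s2} --b--> {s0,s1,s2}  [new]
{s1,s2} --a--> {s2,s3}  [new]
{s1,s2} --b--> {s0,s1,s2}  [seen]
{s0,s2,s3} --a--> {s0,s1,s2,s3}  [new]
{s0,s2,s3} --b--> {s0,s1,s2}  [seen]
{s0,s1,s2} --a--> {s0,s2,s3}  [seen]
{s0,s1,s2} --b--> {s0,s1,s2}  [seen]
{s2,s3} --a--> {s0,s1,s2,s3}  [seen]
{s2,s3} --b--> {s0,s1,s2}  [seen]
{s0,s1,s2,s3} --a--> {s0,s1,s2,s3}  [seen]
{s0,s1,s2,s3} --b--> {s0,s1,s2}  [seen]
Reachable DFA states: {s0}, {s0,s2}, {s1,s2}, {s0,s2,s3}, {s0,s1,s2}, {s2,s3}, {s0,s1,s2,s3}.
{s3} is not among them.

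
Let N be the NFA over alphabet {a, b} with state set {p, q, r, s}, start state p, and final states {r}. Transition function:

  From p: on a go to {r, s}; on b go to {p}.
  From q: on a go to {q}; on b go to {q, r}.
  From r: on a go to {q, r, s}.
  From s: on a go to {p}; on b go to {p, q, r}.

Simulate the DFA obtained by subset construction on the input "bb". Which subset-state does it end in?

Start: {p}.
δ(p,b) = {p}.
Union: {p}.
After b: {p}.
δ(p,b) = {p}.
Union: {p}.
After b: {p}.

{p}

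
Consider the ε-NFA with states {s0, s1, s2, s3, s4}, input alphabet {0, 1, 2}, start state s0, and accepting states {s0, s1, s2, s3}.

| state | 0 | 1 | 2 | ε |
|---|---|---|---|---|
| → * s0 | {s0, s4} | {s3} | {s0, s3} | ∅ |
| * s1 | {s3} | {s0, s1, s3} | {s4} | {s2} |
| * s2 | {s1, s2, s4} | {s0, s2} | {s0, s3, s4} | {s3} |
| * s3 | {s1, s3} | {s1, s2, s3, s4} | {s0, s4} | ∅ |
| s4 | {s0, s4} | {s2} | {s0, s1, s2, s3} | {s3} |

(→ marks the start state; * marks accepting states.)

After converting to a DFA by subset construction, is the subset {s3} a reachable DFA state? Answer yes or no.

yes

Start state of the DFA: {s0} (ε-closure of the NFA start).
{s0} --0--> {s0, s3, s4}  [new]
{s0} --1--> {s3}  [new]
{s0} --2--> {s0, s3}  [new]
{s0, s3, s4} --0--> {s0, s1, s2, s3, s4}  [new]
{s0, s3, s4} --1--> {s1, s2, s3, s4}  [new]
{s0, s3, s4} --2--> {s0, s1, s2, s3, s4}  [seen]
{s3} --0--> {s1, s2, s3}  [new]
{s3} --1--> {s1, s2, s3, s4}  [seen]
{s3} --2--> {s0, s3, s4}  [seen]
{s0, s3} --0--> {s0, s1, s2, s3, s4}  [seen]
{s0, s3} --1--> {s1, s2, s3, s4}  [seen]
{s0, s3} --2--> {s0, s3, s4}  [seen]
{s0, s1, s2, s3, s4} --0--> {s0, s1, s2, s3, s4}  [seen]
{s0, s1, s2, s3, s4} --1--> {s0, s1, s2, s3, s4}  [seen]
{s0, s1, s2, s3, s4} --2--> {s0, s1, s2, s3, s4}  [seen]
{s1, s2, s3, s4} --0--> {s0, s1, s2, s3, s4}  [seen]
{s1, s2, s3, s4} --1--> {s0, s1, s2, s3, s4}  [seen]
{s1, s2, s3, s4} --2--> {s0, s1, s2, s3, s4}  [seen]
{s1, s2, s3} --0--> {s1, s2, s3, s4}  [seen]
{s1, s2, s3} --1--> {s0, s1, s2, s3, s4}  [seen]
{s1, s2, s3} --2--> {s0, s3, s4}  [seen]
Reachable DFA states: {s0}, {s0, s3, s4}, {s3}, {s0, s3}, {s0, s1, s2, s3, s4}, {s1, s2, s3, s4}, {s1, s2, s3}.
{s3} is among them.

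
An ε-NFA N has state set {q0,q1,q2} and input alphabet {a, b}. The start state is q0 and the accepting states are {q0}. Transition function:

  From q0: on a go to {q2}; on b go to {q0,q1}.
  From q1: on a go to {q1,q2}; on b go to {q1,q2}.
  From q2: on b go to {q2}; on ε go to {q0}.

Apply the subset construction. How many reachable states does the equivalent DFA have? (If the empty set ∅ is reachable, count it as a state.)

Start state of the DFA: {q0} (ε-closure of the NFA start).
{q0} --a--> {q0,q2}  [new]
{q0} --b--> {q0,q1}  [new]
{q0,q2} --a--> {q0,q2}  [seen]
{q0,q2} --b--> {q0,q1,q2}  [new]
{q0,q1} --a--> {q0,q1,q2}  [seen]
{q0,q1} --b--> {q0,q1,q2}  [seen]
{q0,q1,q2} --a--> {q0,q1,q2}  [seen]
{q0,q1,q2} --b--> {q0,q1,q2}  [seen]
Reachable DFA states: {q0}, {q0,q2}, {q0,q1}, {q0,q1,q2}.

4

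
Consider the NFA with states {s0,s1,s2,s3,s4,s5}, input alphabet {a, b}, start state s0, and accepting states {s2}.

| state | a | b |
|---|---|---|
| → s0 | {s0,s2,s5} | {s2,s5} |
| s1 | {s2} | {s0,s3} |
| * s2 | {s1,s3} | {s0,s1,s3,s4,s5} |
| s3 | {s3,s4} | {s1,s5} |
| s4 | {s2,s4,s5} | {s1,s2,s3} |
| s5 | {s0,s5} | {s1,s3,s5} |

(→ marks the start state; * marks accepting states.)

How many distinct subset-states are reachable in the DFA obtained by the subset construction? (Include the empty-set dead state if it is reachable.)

Start state of the DFA: {s0}.
{s0} --a--> {s0,s2,s5}  [new]
{s0} --b--> {s2,s5}  [new]
{s0,s2,s5} --a--> {s0,s1,s2,s3,s5}  [new]
{s0,s2,s5} --b--> {s0,s1,s2,s3,s4,s5}  [new]
{s2,s5} --a--> {s0,s1,s3,s5}  [new]
{s2,s5} --b--> {s0,s1,s3,s4,s5}  [new]
{s0,s1,s2,s3,s5} --a--> {s0,s1,s2,s3,s4,s5}  [seen]
{s0,s1,s2,s3,s5} --b--> {s0,s1,s2,s3,s4,s5}  [seen]
{s0,s1,s2,s3,s4,s5} --a--> {s0,s1,s2,s3,s4,s5}  [seen]
{s0,s1,s2,s3,s4,s5} --b--> {s0,s1,s2,s3,s4,s5}  [seen]
{s0,s1,s3,s5} --a--> {s0,s2,s3,s4,s5}  [new]
{s0,s1,s3,s5} --b--> {s0,s1,s2,s3,s5}  [seen]
{s0,s1,s3,s4,s5} --a--> {s0,s2,s3,s4,s5}  [seen]
{s0,s1,s3,s4,s5} --b--> {s0,s1,s2,s3,s5}  [seen]
{s0,s2,s3,s4,s5} --a--> {s0,s1,s2,s3,s4,s5}  [seen]
{s0,s2,s3,s4,s5} --b--> {s0,s1,s2,s3,s4,s5}  [seen]
Reachable DFA states: {s0}, {s0,s2,s5}, {s2,s5}, {s0,s1,s2,s3,s5}, {s0,s1,s2,s3,s4,s5}, {s0,s1,s3,s5}, {s0,s1,s3,s4,s5}, {s0,s2,s3,s4,s5}.

8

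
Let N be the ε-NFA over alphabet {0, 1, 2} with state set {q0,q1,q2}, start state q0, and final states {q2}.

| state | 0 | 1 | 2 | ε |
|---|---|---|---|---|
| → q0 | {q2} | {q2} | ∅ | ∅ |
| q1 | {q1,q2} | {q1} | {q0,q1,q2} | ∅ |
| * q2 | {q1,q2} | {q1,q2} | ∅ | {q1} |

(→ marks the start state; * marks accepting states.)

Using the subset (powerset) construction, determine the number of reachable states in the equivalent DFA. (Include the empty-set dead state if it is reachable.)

4

Start state of the DFA: {q0} (ε-closure of the NFA start).
{q0} --0--> {q1,q2}  [new]
{q0} --1--> {q1,q2}  [seen]
{q0} --2--> ∅  [new]
{q1,q2} --0--> {q1,q2}  [seen]
{q1,q2} --1--> {q1,q2}  [seen]
{q1,q2} --2--> {q0,q1,q2}  [new]
∅ --0--> ∅  [seen]
∅ --1--> ∅  [seen]
∅ --2--> ∅  [seen]
{q0,q1,q2} --0--> {q1,q2}  [seen]
{q0,q1,q2} --1--> {q1,q2}  [seen]
{q0,q1,q2} --2--> {q0,q1,q2}  [seen]
Reachable DFA states: {q0}, {q1,q2}, ∅, {q0,q1,q2}.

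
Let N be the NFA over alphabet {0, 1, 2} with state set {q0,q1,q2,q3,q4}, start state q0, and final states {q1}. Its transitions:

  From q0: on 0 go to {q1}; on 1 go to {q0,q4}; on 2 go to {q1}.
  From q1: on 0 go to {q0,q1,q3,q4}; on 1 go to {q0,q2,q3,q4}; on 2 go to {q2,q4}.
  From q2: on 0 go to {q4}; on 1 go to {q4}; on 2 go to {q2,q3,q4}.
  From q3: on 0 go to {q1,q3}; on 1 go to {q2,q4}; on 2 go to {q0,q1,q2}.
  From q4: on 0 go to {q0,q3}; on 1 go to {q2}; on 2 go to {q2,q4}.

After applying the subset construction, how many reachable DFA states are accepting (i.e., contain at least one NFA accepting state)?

Start state of the DFA: {q0}.
{q0} --0--> {q1}  [new]
{q0} --1--> {q0,q4}  [new]
{q0} --2--> {q1}  [seen]
{q1} --0--> {q0,q1,q3,q4}  [new]
{q1} --1--> {q0,q2,q3,q4}  [new]
{q1} --2--> {q2,q4}  [new]
{q0,q4} --0--> {q0,q1,q3}  [new]
{q0,q4} --1--> {q0,q2,q4}  [new]
{q0,q4} --2--> {q1,q2,q4}  [new]
{q0,q1,q3,q4} --0--> {q0,q1,q3,q4}  [seen]
{q0,q1,q3,q4} --1--> {q0,q2,q3,q4}  [seen]
{q0,q1,q3,q4} --2--> {q0,q1,q2,q4}  [new]
{q0,q2,q3,q4} --0--> {q0,q1,q3,q4}  [seen]
{q0,q2,q3,q4} --1--> {q0,q2,q4}  [seen]
{q0,q2,q3,q4} --2--> {q0,q1,q2,q3,q4}  [new]
{q2,q4} --0--> {q0,q3,q4}  [new]
{q2,q4} --1--> {q2,q4}  [seen]
{q2,q4} --2--> {q2,q3,q4}  [new]
{q0,q1,q3} --0--> {q0,q1,q3,q4}  [seen]
{q0,q1,q3} --1--> {q0,q2,q3,q4}  [seen]
{q0,q1,q3} --2--> {q0,q1,q2,q4}  [seen]
{q0,q2,q4} --0--> {q0,q1,q3,q4}  [seen]
{q0,q2,q4} --1--> {q0,q2,q4}  [seen]
{q0,q2,q4} --2--> {q1,q2,q3,q4}  [new]
{q1,q2,q4} --0--> {q0,q1,q3,q4}  [seen]
{q1,q2,q4} --1--> {q0,q2,q3,q4}  [seen]
{q1,q2,q4} --2--> {q2,q3,q4}  [seen]
{q0,q1,q2,q4} --0--> {q0,q1,q3,q4}  [seen]
{q0,q1,q2,q4} --1--> {q0,q2,q3,q4}  [seen]
{q0,q1,q2,q4} --2--> {q1,q2,q3,q4}  [seen]
{q0,q1,q2,q3,q4} --0--> {q0,q1,q3,q4}  [seen]
{q0,q1,q2,q3,q4} --1--> {q0,q2,q3,q4}  [seen]
{q0,q1,q2,q3,q4} --2--> {q0,q1,q2,q3,q4}  [seen]
{q0,q3,q4} --0--> {q0,q1,q3}  [seen]
{q0,q3,q4} --1--> {q0,q2,q4}  [seen]
{q0,q3,q4} --2--> {q0,q1,q2,q4}  [seen]
{q2,q3,q4} --0--> {q0,q1,q3,q4}  [seen]
{q2,q3,q4} --1--> {q2,q4}  [seen]
{q2,q3,q4} --2--> {q0,q1,q2,q3,q4}  [seen]
{q1,q2,q3,q4} --0--> {q0,q1,q3,q4}  [seen]
{q1,q2,q3,q4} --1--> {q0,q2,q3,q4}  [seen]
{q1,q2,q3,q4} --2--> {q0,q1,q2,q3,q4}  [seen]
Reachable DFA states: {q0}, {q1}, {q0,q4}, {q0,q1,q3,q4}, {q0,q2,q3,q4}, {q2,q4}, {q0,q1,q3}, {q0,q2,q4}, {q1,q2,q4}, {q0,q1,q2,q4}, {q0,q1,q2,q3,q4}, {q0,q3,q4}, {q2,q3,q4}, {q1,q2,q3,q4}.
Accepting DFA states (contain an NFA accepting state): {q1}, {q0,q1,q3,q4}, {q0,q1,q3}, {q1,q2,q4}, {q0,q1,q2,q4}, {q0,q1,q2,q3,q4}, {q1,q2,q3,q4}.

7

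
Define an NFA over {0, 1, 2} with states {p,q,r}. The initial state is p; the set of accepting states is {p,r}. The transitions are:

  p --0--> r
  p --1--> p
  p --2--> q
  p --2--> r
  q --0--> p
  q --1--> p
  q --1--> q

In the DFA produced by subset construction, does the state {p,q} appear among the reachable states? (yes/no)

Start state of the DFA: {p}.
{p} --0--> {r}  [new]
{p} --1--> {p}  [seen]
{p} --2--> {q,r}  [new]
{r} --0--> ∅  [new]
{r} --1--> ∅  [seen]
{r} --2--> ∅  [seen]
{q,r} --0--> {p}  [seen]
{q,r} --1--> {p,q}  [new]
{q,r} --2--> ∅  [seen]
∅ --0--> ∅  [seen]
∅ --1--> ∅  [seen]
∅ --2--> ∅  [seen]
{p,q} --0--> {p,r}  [new]
{p,q} --1--> {p,q}  [seen]
{p,q} --2--> {q,r}  [seen]
{p,r} --0--> {r}  [seen]
{p,r} --1--> {p}  [seen]
{p,r} --2--> {q,r}  [seen]
Reachable DFA states: {p}, {r}, {q,r}, ∅, {p,q}, {p,r}.
{p,q} is among them.

yes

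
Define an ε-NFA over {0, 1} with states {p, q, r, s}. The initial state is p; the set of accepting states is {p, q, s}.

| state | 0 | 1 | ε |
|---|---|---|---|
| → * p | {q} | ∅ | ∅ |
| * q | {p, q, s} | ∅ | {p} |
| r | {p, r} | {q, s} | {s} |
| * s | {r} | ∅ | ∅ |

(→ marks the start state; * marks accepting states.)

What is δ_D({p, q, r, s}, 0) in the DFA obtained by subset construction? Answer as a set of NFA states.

{p, q, r, s}

δ(p,0) = {q}; δ(q,0) = {p, q, s}; δ(r,0) = {p, r}; δ(s,0) = {r}.
Union: {p, q, r, s}.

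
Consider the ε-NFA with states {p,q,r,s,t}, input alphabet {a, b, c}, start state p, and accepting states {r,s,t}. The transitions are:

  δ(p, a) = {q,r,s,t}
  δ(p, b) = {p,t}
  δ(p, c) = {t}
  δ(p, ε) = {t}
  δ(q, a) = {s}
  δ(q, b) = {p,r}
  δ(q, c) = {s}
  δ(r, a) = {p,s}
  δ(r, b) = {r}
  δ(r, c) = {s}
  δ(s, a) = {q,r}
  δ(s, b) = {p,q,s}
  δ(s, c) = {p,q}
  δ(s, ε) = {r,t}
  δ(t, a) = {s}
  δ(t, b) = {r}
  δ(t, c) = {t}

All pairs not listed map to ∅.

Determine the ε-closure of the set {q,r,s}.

Begin with {q,r,s}.
s →ε {r,t}; add t.
ε-closure = {q,r,s,t}.

{q,r,s,t}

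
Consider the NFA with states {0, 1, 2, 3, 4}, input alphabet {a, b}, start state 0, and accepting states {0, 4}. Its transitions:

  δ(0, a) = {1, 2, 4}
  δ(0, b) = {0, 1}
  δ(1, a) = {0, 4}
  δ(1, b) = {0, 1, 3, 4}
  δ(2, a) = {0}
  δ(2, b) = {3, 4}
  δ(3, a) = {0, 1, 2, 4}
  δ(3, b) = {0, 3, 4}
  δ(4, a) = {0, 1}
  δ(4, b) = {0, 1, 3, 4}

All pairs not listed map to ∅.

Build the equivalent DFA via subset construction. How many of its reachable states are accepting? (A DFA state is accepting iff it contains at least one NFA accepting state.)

Start state of the DFA: {0}.
{0} --a--> {1, 2, 4}  [new]
{0} --b--> {0, 1}  [new]
{1, 2, 4} --a--> {0, 1, 4}  [new]
{1, 2, 4} --b--> {0, 1, 3, 4}  [new]
{0, 1} --a--> {0, 1, 2, 4}  [new]
{0, 1} --b--> {0, 1, 3, 4}  [seen]
{0, 1, 4} --a--> {0, 1, 2, 4}  [seen]
{0, 1, 4} --b--> {0, 1, 3, 4}  [seen]
{0, 1, 3, 4} --a--> {0, 1, 2, 4}  [seen]
{0, 1, 3, 4} --b--> {0, 1, 3, 4}  [seen]
{0, 1, 2, 4} --a--> {0, 1, 2, 4}  [seen]
{0, 1, 2, 4} --b--> {0, 1, 3, 4}  [seen]
Reachable DFA states: {0}, {1, 2, 4}, {0, 1}, {0, 1, 4}, {0, 1, 3, 4}, {0, 1, 2, 4}.
Accepting DFA states (contain an NFA accepting state): {0}, {1, 2, 4}, {0, 1}, {0, 1, 4}, {0, 1, 3, 4}, {0, 1, 2, 4}.

6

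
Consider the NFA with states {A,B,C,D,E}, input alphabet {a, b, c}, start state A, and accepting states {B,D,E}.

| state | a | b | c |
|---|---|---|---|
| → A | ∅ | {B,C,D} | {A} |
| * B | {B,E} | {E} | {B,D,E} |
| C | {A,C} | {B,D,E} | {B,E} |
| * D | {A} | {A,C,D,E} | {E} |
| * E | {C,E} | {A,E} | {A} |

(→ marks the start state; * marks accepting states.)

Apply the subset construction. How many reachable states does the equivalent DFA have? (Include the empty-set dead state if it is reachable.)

11

Start state of the DFA: {A}.
{A} --a--> ∅  [new]
{A} --b--> {B,C,D}  [new]
{A} --c--> {A}  [seen]
∅ --a--> ∅  [seen]
∅ --b--> ∅  [seen]
∅ --c--> ∅  [seen]
{B,C,D} --a--> {A,B,C,E}  [new]
{B,C,D} --b--> {A,B,C,D,E}  [new]
{B,C,D} --c--> {B,D,E}  [new]
{A,B,C,E} --a--> {A,B,C,E}  [seen]
{A,B,C,E} --b--> {A,B,C,D,E}  [seen]
{A,B,C,E} --c--> {A,B,D,E}  [new]
{A,B,C,D,E} --a--> {A,B,C,E}  [seen]
{A,B,C,D,E} --b--> {A,B,C,D,E}  [seen]
{A,B,C,D,E} --c--> {A,B,D,E}  [seen]
{B,D,E} --a--> {A,B,C,E}  [seen]
{B,D,E} --b--> {A,C,D,E}  [new]
{B,D,E} --c--> {A,B,D,E}  [seen]
{A,B,D,E} --a--> {A,B,C,E}  [seen]
{A,B,D,E} --b--> {A,B,C,D,E}  [seen]
{A,B,D,E} --c--> {A,B,D,E}  [seen]
{A,C,D,E} --a--> {A,C,E}  [new]
{A,C,D,E} --b--> {A,B,C,D,E}  [seen]
{A,C,D,E} --c--> {A,B,E}  [new]
{A,C,E} --a--> {A,C,E}  [seen]
{A,C,E} --b--> {A,B,C,D,E}  [seen]
{A,C,E} --c--> {A,B,E}  [seen]
{A,B,E} --a--> {B,C,E}  [new]
{A,B,E} --b--> {A,B,C,D,E}  [seen]
{A,B,E} --c--> {A,B,D,E}  [seen]
{B,C,E} --a--> {A,B,C,E}  [seen]
{B,C,E} --b--> {A,B,D,E}  [seen]
{B,C,E} --c--> {A,B,D,E}  [seen]
Reachable DFA states: {A}, ∅, {B,C,D}, {A,B,C,E}, {A,B,C,D,E}, {B,D,E}, {A,B,D,E}, {A,C,D,E}, {A,C,E}, {A,B,E}, {B,C,E}.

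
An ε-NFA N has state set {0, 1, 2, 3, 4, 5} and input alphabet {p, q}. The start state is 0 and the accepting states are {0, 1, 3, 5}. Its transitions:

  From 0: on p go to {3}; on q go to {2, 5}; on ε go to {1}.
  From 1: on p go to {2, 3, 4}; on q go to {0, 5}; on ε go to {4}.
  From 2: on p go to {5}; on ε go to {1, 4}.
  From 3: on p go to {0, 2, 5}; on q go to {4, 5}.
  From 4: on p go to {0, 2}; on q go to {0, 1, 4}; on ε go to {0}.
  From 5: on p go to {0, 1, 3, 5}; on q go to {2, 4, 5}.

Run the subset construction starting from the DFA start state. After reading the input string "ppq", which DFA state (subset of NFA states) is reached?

Start: {0, 1, 4}.
δ(0,p) = {3}; δ(1,p) = {2, 3, 4}; δ(4,p) = {0, 2}.
Union: {0, 2, 3, 4}.
ε-closure gives {0, 1, 2, 3, 4}.
After p: {0, 1, 2, 3, 4}.
δ(0,p) = {3}; δ(1,p) = {2, 3, 4}; δ(2,p) = {5}; δ(3,p) = {0, 2, 5}; δ(4,p) = {0, 2}.
Union: {0, 2, 3, 4, 5}.
ε-closure gives {0, 1, 2, 3, 4, 5}.
After p: {0, 1, 2, 3, 4, 5}.
δ(0,q) = {2, 5}; δ(1,q) = {0, 5}; δ(2,q) = ∅; δ(3,q) = {4, 5}; δ(4,q) = {0, 1, 4}; δ(5,q) = {2, 4, 5}.
Union: {0, 1, 2, 4, 5}.
After q: {0, 1, 2, 4, 5}.

{0, 1, 2, 4, 5}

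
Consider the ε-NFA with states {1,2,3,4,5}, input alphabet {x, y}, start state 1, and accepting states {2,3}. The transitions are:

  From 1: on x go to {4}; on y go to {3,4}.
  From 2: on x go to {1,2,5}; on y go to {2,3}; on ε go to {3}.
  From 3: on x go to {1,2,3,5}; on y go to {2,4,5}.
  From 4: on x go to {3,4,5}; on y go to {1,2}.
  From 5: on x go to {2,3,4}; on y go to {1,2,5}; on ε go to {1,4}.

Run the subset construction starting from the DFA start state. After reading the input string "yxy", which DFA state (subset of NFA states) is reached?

Start: {1}.
δ(1,y) = {3,4}.
Union: {3,4}.
After y: {3,4}.
δ(3,x) = {1,2,3,5}; δ(4,x) = {3,4,5}.
Union: {1,2,3,4,5}.
After x: {1,2,3,4,5}.
δ(1,y) = {3,4}; δ(2,y) = {2,3}; δ(3,y) = {2,4,5}; δ(4,y) = {1,2}; δ(5,y) = {1,2,5}.
Union: {1,2,3,4,5}.
After y: {1,2,3,4,5}.

{1,2,3,4,5}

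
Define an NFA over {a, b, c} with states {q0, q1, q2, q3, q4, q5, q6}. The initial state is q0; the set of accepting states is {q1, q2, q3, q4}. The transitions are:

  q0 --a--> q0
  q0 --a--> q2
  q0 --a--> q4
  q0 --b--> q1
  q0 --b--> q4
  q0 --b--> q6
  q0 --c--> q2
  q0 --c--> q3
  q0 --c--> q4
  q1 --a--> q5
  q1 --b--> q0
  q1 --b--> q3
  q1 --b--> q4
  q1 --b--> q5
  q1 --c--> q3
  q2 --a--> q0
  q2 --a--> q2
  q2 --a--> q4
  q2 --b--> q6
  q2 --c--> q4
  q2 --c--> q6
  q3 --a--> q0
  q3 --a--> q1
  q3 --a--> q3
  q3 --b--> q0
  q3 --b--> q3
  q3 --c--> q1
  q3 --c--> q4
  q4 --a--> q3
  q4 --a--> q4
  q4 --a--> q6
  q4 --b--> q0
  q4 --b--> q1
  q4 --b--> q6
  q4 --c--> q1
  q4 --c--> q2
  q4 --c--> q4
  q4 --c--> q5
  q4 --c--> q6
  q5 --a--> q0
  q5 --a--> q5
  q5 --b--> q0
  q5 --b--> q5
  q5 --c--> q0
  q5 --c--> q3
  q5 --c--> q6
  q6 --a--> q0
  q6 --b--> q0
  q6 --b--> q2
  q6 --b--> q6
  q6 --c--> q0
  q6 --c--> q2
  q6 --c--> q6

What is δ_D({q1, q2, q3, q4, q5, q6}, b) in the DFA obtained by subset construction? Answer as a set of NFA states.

δ(q1,b) = {q0, q3, q4, q5}; δ(q2,b) = {q6}; δ(q3,b) = {q0, q3}; δ(q4,b) = {q0, q1, q6}; δ(q5,b) = {q0, q5}; δ(q6,b) = {q0, q2, q6}.
Union: {q0, q1, q2, q3, q4, q5, q6}.

{q0, q1, q2, q3, q4, q5, q6}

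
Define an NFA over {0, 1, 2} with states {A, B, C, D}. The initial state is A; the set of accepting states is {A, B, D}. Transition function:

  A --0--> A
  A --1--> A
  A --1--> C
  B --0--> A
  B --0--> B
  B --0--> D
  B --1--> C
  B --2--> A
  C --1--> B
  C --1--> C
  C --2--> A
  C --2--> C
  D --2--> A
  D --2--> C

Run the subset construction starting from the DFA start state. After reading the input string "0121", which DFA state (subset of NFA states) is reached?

{A, B, C}

Start: {A}.
δ(A,0) = {A}.
Union: {A}.
After 0: {A}.
δ(A,1) = {A, C}.
Union: {A, C}.
After 1: {A, C}.
δ(A,2) = ∅; δ(C,2) = {A, C}.
Union: {A, C}.
After 2: {A, C}.
δ(A,1) = {A, C}; δ(C,1) = {B, C}.
Union: {A, B, C}.
After 1: {A, B, C}.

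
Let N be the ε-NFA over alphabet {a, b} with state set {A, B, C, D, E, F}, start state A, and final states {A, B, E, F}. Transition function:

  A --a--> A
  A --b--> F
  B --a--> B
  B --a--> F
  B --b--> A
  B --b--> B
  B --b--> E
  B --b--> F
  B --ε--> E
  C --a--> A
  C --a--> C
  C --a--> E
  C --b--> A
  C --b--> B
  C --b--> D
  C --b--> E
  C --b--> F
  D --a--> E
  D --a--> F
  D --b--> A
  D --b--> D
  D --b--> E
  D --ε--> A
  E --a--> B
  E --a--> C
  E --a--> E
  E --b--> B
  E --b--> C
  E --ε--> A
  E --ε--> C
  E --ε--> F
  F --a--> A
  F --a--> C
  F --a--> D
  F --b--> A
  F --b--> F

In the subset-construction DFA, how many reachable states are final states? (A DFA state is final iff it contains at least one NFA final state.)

6

Start state of the DFA: {A} (ε-closure of the NFA start).
{A} --a--> {A}  [seen]
{A} --b--> {F}  [new]
{F} --a--> {A, C, D}  [new]
{F} --b--> {A, F}  [new]
{A, C, D} --a--> {A, C, E, F}  [new]
{A, C, D} --b--> {A, B, C, D, E, F}  [new]
{A, F} --a--> {A, C, D}  [seen]
{A, F} --b--> {A, F}  [seen]
{A, C, E, F} --a--> {A, B, C, D, E, F}  [seen]
{A, C, E, F} --b--> {A, B, C, D, E, F}  [seen]
{A, B, C, D, E, F} --a--> {A, B, C, D, E, F}  [seen]
{A, B, C, D, E, F} --b--> {A, B, C, D, E, F}  [seen]
Reachable DFA states: {A}, {F}, {A, C, D}, {A, F}, {A, C, E, F}, {A, B, C, D, E, F}.
Accepting DFA states (contain an NFA accepting state): {A}, {F}, {A, C, D}, {A, F}, {A, C, E, F}, {A, B, C, D, E, F}.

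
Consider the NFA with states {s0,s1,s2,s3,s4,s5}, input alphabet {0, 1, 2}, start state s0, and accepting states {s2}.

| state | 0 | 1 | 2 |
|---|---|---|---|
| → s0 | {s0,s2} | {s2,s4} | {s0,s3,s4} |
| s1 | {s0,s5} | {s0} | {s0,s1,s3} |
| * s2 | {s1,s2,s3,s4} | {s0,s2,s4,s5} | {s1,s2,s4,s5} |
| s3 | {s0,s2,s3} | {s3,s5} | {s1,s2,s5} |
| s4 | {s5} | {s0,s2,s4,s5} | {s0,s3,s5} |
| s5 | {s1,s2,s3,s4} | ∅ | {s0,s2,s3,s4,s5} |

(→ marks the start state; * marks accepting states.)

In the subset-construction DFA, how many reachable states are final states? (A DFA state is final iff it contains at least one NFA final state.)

8

Start state of the DFA: {s0}.
{s0} --0--> {s0,s2}  [new]
{s0} --1--> {s2,s4}  [new]
{s0} --2--> {s0,s3,s4}  [new]
{s0,s2} --0--> {s0,s1,s2,s3,s4}  [new]
{s0,s2} --1--> {s0,s2,s4,s5}  [new]
{s0,s2} --2--> {s0,s1,s2,s3,s4,s5}  [new]
{s2,s4} --0--> {s1,s2,s3,s4,s5}  [new]
{s2,s4} --1--> {s0,s2,s4,s5}  [seen]
{s2,s4} --2--> {s0,s1,s2,s3,s4,s5}  [seen]
{s0,s3,s4} --0--> {s0,s2,s3,s5}  [new]
{s0,s3,s4} --1--> {s0,s2,s3,s4,s5}  [new]
{s0,s3,s4} --2--> {s0,s1,s2,s3,s4,s5}  [seen]
{s0,s1,s2,s3,s4} --0--> {s0,s1,s2,s3,s4,s5}  [seen]
{s0,s1,s2,s3,s4} --1--> {s0,s2,s3,s4,s5}  [seen]
{s0,s1,s2,s3,s4} --2--> {s0,s1,s2,s3,s4,s5}  [seen]
{s0,s2,s4,s5} --0--> {s0,s1,s2,s3,s4,s5}  [seen]
{s0,s2,s4,s5} --1--> {s0,s2,s4,s5}  [seen]
{s0,s2,s4,s5} --2--> {s0,s1,s2,s3,s4,s5}  [seen]
{s0,s1,s2,s3,s4,s5} --0--> {s0,s1,s2,s3,s4,s5}  [seen]
{s0,s1,s2,s3,s4,s5} --1--> {s0,s2,s3,s4,s5}  [seen]
{s0,s1,s2,s3,s4,s5} --2--> {s0,s1,s2,s3,s4,s5}  [seen]
{s1,s2,s3,s4,s5} --0--> {s0,s1,s2,s3,s4,s5}  [seen]
{s1,s2,s3,s4,s5} --1--> {s0,s2,s3,s4,s5}  [seen]
{s1,s2,s3,s4,s5} --2--> {s0,s1,s2,s3,s4,s5}  [seen]
{s0,s2,s3,s5} --0--> {s0,s1,s2,s3,s4}  [seen]
{s0,s2,s3,s5} --1--> {s0,s2,s3,s4,s5}  [seen]
{s0,s2,s3,s5} --2--> {s0,s1,s2,s3,s4,s5}  [seen]
{s0,s2,s3,s4,s5} --0--> {s0,s1,s2,s3,s4,s5}  [seen]
{s0,s2,s3,s4,s5} --1--> {s0,s2,s3,s4,s5}  [seen]
{s0,s2,s3,s4,s5} --2--> {s0,s1,s2,s3,s4,s5}  [seen]
Reachable DFA states: {s0}, {s0,s2}, {s2,s4}, {s0,s3,s4}, {s0,s1,s2,s3,s4}, {s0,s2,s4,s5}, {s0,s1,s2,s3,s4,s5}, {s1,s2,s3,s4,s5}, {s0,s2,s3,s5}, {s0,s2,s3,s4,s5}.
Accepting DFA states (contain an NFA accepting state): {s0,s2}, {s2,s4}, {s0,s1,s2,s3,s4}, {s0,s2,s4,s5}, {s0,s1,s2,s3,s4,s5}, {s1,s2,s3,s4,s5}, {s0,s2,s3,s5}, {s0,s2,s3,s4,s5}.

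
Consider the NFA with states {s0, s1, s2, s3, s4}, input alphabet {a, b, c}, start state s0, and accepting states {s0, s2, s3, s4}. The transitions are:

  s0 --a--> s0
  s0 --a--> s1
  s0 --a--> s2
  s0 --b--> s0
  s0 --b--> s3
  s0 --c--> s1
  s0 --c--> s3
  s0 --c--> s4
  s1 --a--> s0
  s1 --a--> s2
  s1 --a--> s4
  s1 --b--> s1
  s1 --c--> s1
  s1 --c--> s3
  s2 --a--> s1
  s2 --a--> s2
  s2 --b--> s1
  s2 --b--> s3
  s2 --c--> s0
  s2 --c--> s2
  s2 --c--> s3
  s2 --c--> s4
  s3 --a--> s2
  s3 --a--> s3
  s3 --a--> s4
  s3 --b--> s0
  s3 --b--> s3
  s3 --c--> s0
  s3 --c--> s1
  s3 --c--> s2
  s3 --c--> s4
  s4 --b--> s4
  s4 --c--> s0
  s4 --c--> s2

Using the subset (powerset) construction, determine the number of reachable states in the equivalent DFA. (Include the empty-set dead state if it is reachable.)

9

Start state of the DFA: {s0}.
{s0} --a--> {s0, s1, s2}  [new]
{s0} --b--> {s0, s3}  [new]
{s0} --c--> {s1, s3, s4}  [new]
{s0, s1, s2} --a--> {s0, s1, s2, s4}  [new]
{s0, s1, s2} --b--> {s0, s1, s3}  [new]
{s0, s1, s2} --c--> {s0, s1, s2, s3, s4}  [new]
{s0, s3} --a--> {s0, s1, s2, s3, s4}  [seen]
{s0, s3} --b--> {s0, s3}  [seen]
{s0, s3} --c--> {s0, s1, s2, s3, s4}  [seen]
{s1, s3, s4} --a--> {s0, s2, s3, s4}  [new]
{s1, s3, s4} --b--> {s0, s1, s3, s4}  [new]
{s1, s3, s4} --c--> {s0, s1, s2, s3, s4}  [seen]
{s0, s1, s2, s4} --a--> {s0, s1, s2, s4}  [seen]
{s0, s1, s2, s4} --b--> {s0, s1, s3, s4}  [seen]
{s0, s1, s2, s4} --c--> {s0, s1, s2, s3, s4}  [seen]
{s0, s1, s3} --a--> {s0, s1, s2, s3, s4}  [seen]
{s0, s1, s3} --b--> {s0, s1, s3}  [seen]
{s0, s1, s3} --c--> {s0, s1, s2, s3, s4}  [seen]
{s0, s1, s2, s3, s4} --a--> {s0, s1, s2, s3, s4}  [seen]
{s0, s1, s2, s3, s4} --b--> {s0, s1, s3, s4}  [seen]
{s0, s1, s2, s3, s4} --c--> {s0, s1, s2, s3, s4}  [seen]
{s0, s2, s3, s4} --a--> {s0, s1, s2, s3, s4}  [seen]
{s0, s2, s3, s4} --b--> {s0, s1, s3, s4}  [seen]
{s0, s2, s3, s4} --c--> {s0, s1, s2, s3, s4}  [seen]
{s0, s1, s3, s4} --a--> {s0, s1, s2, s3, s4}  [seen]
{s0, s1, s3, s4} --b--> {s0, s1, s3, s4}  [seen]
{s0, s1, s3, s4} --c--> {s0, s1, s2, s3, s4}  [seen]
Reachable DFA states: {s0}, {s0, s1, s2}, {s0, s3}, {s1, s3, s4}, {s0, s1, s2, s4}, {s0, s1, s3}, {s0, s1, s2, s3, s4}, {s0, s2, s3, s4}, {s0, s1, s3, s4}.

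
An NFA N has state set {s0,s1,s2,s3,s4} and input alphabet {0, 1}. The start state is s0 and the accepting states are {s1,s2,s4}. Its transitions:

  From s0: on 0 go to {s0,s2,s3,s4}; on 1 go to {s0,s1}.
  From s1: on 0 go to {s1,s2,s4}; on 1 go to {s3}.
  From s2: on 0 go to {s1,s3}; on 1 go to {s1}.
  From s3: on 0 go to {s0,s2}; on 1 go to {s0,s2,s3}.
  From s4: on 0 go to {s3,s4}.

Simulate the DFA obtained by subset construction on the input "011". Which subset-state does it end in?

Start: {s0}.
δ(s0,0) = {s0,s2,s3,s4}.
Union: {s0,s2,s3,s4}.
After 0: {s0,s2,s3,s4}.
δ(s0,1) = {s0,s1}; δ(s2,1) = {s1}; δ(s3,1) = {s0,s2,s3}; δ(s4,1) = ∅.
Union: {s0,s1,s2,s3}.
After 1: {s0,s1,s2,s3}.
δ(s0,1) = {s0,s1}; δ(s1,1) = {s3}; δ(s2,1) = {s1}; δ(s3,1) = {s0,s2,s3}.
Union: {s0,s1,s2,s3}.
After 1: {s0,s1,s2,s3}.

{s0,s1,s2,s3}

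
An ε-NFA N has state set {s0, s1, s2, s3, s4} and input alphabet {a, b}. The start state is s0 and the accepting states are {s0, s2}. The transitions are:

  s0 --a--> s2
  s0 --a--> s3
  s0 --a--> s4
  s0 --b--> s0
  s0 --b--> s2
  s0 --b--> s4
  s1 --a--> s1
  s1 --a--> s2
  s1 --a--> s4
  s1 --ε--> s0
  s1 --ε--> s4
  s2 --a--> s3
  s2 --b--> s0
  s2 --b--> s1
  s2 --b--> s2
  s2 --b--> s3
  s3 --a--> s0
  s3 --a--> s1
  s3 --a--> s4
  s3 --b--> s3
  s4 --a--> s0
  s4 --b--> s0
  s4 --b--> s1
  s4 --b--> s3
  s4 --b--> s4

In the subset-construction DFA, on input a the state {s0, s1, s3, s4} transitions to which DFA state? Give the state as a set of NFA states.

δ(s0,a) = {s2, s3, s4}; δ(s1,a) = {s1, s2, s4}; δ(s3,a) = {s0, s1, s4}; δ(s4,a) = {s0}.
Union: {s0, s1, s2, s3, s4}.

{s0, s1, s2, s3, s4}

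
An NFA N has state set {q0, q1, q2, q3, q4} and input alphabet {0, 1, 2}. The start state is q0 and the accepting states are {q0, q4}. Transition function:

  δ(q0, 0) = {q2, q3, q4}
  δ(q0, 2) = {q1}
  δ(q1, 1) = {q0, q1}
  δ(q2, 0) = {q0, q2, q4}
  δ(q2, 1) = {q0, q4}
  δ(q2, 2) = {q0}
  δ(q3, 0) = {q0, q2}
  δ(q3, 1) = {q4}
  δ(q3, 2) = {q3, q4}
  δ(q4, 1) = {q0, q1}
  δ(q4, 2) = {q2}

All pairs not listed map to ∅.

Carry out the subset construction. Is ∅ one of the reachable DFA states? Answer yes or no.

Start state of the DFA: {q0}.
{q0} --0--> {q2, q3, q4}  [new]
{q0} --1--> ∅  [new]
{q0} --2--> {q1}  [new]
{q2, q3, q4} --0--> {q0, q2, q4}  [new]
{q2, q3, q4} --1--> {q0, q1, q4}  [new]
{q2, q3, q4} --2--> {q0, q2, q3, q4}  [new]
∅ --0--> ∅  [seen]
∅ --1--> ∅  [seen]
∅ --2--> ∅  [seen]
{q1} --0--> ∅  [seen]
{q1} --1--> {q0, q1}  [new]
{q1} --2--> ∅  [seen]
{q0, q2, q4} --0--> {q0, q2, q3, q4}  [seen]
{q0, q2, q4} --1--> {q0, q1, q4}  [seen]
{q0, q2, q4} --2--> {q0, q1, q2}  [new]
{q0, q1, q4} --0--> {q2, q3, q4}  [seen]
{q0, q1, q4} --1--> {q0, q1}  [seen]
{q0, q1, q4} --2--> {q1, q2}  [new]
{q0, q2, q3, q4} --0--> {q0, q2, q3, q4}  [seen]
{q0, q2, q3, q4} --1--> {q0, q1, q4}  [seen]
{q0, q2, q3, q4} --2--> {q0, q1, q2, q3, q4}  [new]
{q0, q1} --0--> {q2, q3, q4}  [seen]
{q0, q1} --1--> {q0, q1}  [seen]
{q0, q1} --2--> {q1}  [seen]
{q0, q1, q2} --0--> {q0, q2, q3, q4}  [seen]
{q0, q1, q2} --1--> {q0, q1, q4}  [seen]
{q0, q1, q2} --2--> {q0, q1}  [seen]
{q1, q2} --0--> {q0, q2, q4}  [seen]
{q1, q2} --1--> {q0, q1, q4}  [seen]
{q1, q2} --2--> {q0}  [seen]
{q0, q1, q2, q3, q4} --0--> {q0, q2, q3, q4}  [seen]
{q0, q1, q2, q3, q4} --1--> {q0, q1, q4}  [seen]
{q0, q1, q2, q3, q4} --2--> {q0, q1, q2, q3, q4}  [seen]
Reachable DFA states: {q0}, {q2, q3, q4}, ∅, {q1}, {q0, q2, q4}, {q0, q1, q4}, {q0, q2, q3, q4}, {q0, q1}, {q0, q1, q2}, {q1, q2}, {q0, q1, q2, q3, q4}.
∅ is among them.

yes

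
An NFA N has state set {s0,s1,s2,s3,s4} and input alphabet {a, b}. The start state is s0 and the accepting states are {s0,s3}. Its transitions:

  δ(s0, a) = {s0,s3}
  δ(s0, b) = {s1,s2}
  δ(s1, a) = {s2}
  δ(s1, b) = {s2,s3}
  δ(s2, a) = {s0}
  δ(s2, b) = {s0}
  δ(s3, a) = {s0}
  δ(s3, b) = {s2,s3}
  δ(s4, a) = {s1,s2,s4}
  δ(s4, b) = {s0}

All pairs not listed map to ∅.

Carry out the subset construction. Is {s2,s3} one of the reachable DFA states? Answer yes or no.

Start state of the DFA: {s0}.
{s0} --a--> {s0,s3}  [new]
{s0} --b--> {s1,s2}  [new]
{s0,s3} --a--> {s0,s3}  [seen]
{s0,s3} --b--> {s1,s2,s3}  [new]
{s1,s2} --a--> {s0,s2}  [new]
{s1,s2} --b--> {s0,s2,s3}  [new]
{s1,s2,s3} --a--> {s0,s2}  [seen]
{s1,s2,s3} --b--> {s0,s2,s3}  [seen]
{s0,s2} --a--> {s0,s3}  [seen]
{s0,s2} --b--> {s0,s1,s2}  [new]
{s0,s2,s3} --a--> {s0,s3}  [seen]
{s0,s2,s3} --b--> {s0,s1,s2,s3}  [new]
{s0,s1,s2} --a--> {s0,s2,s3}  [seen]
{s0,s1,s2} --b--> {s0,s1,s2,s3}  [seen]
{s0,s1,s2,s3} --a--> {s0,s2,s3}  [seen]
{s0,s1,s2,s3} --b--> {s0,s1,s2,s3}  [seen]
Reachable DFA states: {s0}, {s0,s3}, {s1,s2}, {s1,s2,s3}, {s0,s2}, {s0,s2,s3}, {s0,s1,s2}, {s0,s1,s2,s3}.
{s2,s3} is not among them.

no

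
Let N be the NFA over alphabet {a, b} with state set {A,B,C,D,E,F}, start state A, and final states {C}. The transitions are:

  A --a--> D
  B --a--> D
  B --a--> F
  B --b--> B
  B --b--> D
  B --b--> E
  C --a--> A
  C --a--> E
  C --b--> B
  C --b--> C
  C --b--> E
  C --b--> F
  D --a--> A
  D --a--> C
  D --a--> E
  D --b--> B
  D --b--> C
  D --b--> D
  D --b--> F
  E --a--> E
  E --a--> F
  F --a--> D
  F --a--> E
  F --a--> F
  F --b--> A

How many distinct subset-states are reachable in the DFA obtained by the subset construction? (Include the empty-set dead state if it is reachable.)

Start state of the DFA: {A}.
{A} --a--> {D}  [new]
{A} --b--> ∅  [new]
{D} --a--> {A,C,E}  [new]
{D} --b--> {B,C,D,F}  [new]
∅ --a--> ∅  [seen]
∅ --b--> ∅  [seen]
{A,C,E} --a--> {A,D,E,F}  [new]
{A,C,E} --b--> {B,C,E,F}  [new]
{B,C,D,F} --a--> {A,C,D,E,F}  [new]
{B,C,D,F} --b--> {A,B,C,D,E,F}  [new]
{A,D,E,F} --a--> {A,C,D,E,F}  [seen]
{A,D,E,F} --b--> {A,B,C,D,F}  [new]
{B,C,E,F} --a--> {A,D,E,F}  [seen]
{B,C,E,F} --b--> {A,B,C,D,E,F}  [seen]
{A,C,D,E,F} --a--> {A,C,D,E,F}  [seen]
{A,C,D,E,F} --b--> {A,B,C,D,E,F}  [seen]
{A,B,C,D,E,F} --a--> {A,C,D,E,F}  [seen]
{A,B,C,D,E,F} --b--> {A,B,C,D,E,F}  [seen]
{A,B,C,D,F} --a--> {A,C,D,E,F}  [seen]
{A,B,C,D,F} --b--> {A,B,C,D,E,F}  [seen]
Reachable DFA states: {A}, {D}, ∅, {A,C,E}, {B,C,D,F}, {A,D,E,F}, {B,C,E,F}, {A,C,D,E,F}, {A,B,C,D,E,F}, {A,B,C,D,F}.

10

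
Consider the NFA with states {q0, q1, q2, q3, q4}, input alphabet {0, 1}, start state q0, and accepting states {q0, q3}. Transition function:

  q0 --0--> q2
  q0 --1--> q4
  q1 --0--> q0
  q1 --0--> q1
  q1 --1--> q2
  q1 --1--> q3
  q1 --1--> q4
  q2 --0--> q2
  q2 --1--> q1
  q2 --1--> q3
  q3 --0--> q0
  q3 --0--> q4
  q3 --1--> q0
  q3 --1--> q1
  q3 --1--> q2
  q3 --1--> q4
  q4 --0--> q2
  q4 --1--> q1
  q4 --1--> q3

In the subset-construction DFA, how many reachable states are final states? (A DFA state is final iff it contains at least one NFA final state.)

Start state of the DFA: {q0}.
{q0} --0--> {q2}  [new]
{q0} --1--> {q4}  [new]
{q2} --0--> {q2}  [seen]
{q2} --1--> {q1, q3}  [new]
{q4} --0--> {q2}  [seen]
{q4} --1--> {q1, q3}  [seen]
{q1, q3} --0--> {q0, q1, q4}  [new]
{q1, q3} --1--> {q0, q1, q2, q3, q4}  [new]
{q0, q1, q4} --0--> {q0, q1, q2}  [new]
{q0, q1, q4} --1--> {q1, q2, q3, q4}  [new]
{q0, q1, q2, q3, q4} --0--> {q0, q1, q2, q4}  [new]
{q0, q1, q2, q3, q4} --1--> {q0, q1, q2, q3, q4}  [seen]
{q0, q1, q2} --0--> {q0, q1, q2}  [seen]
{q0, q1, q2} --1--> {q1, q2, q3, q4}  [seen]
{q1, q2, q3, q4} --0--> {q0, q1, q2, q4}  [seen]
{q1, q2, q3, q4} --1--> {q0, q1, q2, q3, q4}  [seen]
{q0, q1, q2, q4} --0--> {q0, q1, q2}  [seen]
{q0, q1, q2, q4} --1--> {q1, q2, q3, q4}  [seen]
Reachable DFA states: {q0}, {q2}, {q4}, {q1, q3}, {q0, q1, q4}, {q0, q1, q2, q3, q4}, {q0, q1, q2}, {q1, q2, q3, q4}, {q0, q1, q2, q4}.
Accepting DFA states (contain an NFA accepting state): {q0}, {q1, q3}, {q0, q1, q4}, {q0, q1, q2, q3, q4}, {q0, q1, q2}, {q1, q2, q3, q4}, {q0, q1, q2, q4}.

7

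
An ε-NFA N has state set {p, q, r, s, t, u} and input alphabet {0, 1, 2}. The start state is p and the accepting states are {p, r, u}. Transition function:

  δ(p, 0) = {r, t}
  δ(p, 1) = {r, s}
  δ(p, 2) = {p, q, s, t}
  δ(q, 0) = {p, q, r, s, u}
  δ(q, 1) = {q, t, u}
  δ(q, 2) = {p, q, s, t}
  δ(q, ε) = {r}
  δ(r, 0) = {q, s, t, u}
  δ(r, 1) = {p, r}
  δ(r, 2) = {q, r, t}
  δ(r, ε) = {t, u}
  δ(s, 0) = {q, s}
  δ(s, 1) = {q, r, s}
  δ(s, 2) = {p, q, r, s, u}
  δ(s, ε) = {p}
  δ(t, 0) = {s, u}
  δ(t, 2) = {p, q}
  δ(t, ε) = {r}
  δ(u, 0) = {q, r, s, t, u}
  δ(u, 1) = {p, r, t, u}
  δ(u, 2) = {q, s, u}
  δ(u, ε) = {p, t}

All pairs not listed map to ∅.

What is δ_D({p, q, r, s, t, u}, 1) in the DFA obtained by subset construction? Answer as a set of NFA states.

δ(p,1) = {r, s}; δ(q,1) = {q, t, u}; δ(r,1) = {p, r}; δ(s,1) = {q, r, s}; δ(t,1) = ∅; δ(u,1) = {p, r, t, u}.
Union: {p, q, r, s, t, u}.

{p, q, r, s, t, u}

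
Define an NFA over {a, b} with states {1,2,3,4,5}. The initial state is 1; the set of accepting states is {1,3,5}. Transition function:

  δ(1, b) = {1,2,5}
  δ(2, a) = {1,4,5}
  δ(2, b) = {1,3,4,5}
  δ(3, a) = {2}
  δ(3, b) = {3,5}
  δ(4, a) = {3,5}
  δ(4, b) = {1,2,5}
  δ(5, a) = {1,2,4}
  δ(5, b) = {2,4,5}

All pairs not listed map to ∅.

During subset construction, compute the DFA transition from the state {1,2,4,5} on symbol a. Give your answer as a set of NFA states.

{1,2,3,4,5}

δ(1,a) = ∅; δ(2,a) = {1,4,5}; δ(4,a) = {3,5}; δ(5,a) = {1,2,4}.
Union: {1,2,3,4,5}.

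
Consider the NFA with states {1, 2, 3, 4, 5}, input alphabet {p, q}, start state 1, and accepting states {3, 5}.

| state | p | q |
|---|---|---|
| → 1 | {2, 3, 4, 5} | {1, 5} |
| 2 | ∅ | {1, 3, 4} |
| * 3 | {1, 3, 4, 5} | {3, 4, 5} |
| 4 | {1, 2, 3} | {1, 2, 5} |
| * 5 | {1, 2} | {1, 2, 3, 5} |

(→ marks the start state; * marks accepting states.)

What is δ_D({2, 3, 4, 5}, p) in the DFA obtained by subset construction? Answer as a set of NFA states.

δ(2,p) = ∅; δ(3,p) = {1, 3, 4, 5}; δ(4,p) = {1, 2, 3}; δ(5,p) = {1, 2}.
Union: {1, 2, 3, 4, 5}.

{1, 2, 3, 4, 5}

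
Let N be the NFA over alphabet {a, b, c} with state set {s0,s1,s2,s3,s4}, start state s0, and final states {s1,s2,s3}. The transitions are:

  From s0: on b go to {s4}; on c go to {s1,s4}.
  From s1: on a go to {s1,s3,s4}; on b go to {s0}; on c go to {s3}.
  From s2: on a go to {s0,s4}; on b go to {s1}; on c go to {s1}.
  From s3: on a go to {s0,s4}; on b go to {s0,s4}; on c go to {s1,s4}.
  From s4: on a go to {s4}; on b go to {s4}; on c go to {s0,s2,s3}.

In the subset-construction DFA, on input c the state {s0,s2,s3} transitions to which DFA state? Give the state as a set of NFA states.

δ(s0,c) = {s1,s4}; δ(s2,c) = {s1}; δ(s3,c) = {s1,s4}.
Union: {s1,s4}.

{s1,s4}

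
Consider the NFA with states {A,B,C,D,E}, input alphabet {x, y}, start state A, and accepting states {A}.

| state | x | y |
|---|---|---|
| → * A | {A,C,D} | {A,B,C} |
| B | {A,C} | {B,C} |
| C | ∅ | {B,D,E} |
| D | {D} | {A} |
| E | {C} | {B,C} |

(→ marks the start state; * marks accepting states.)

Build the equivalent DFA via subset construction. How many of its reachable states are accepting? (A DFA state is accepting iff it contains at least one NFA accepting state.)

Start state of the DFA: {A}.
{A} --x--> {A,C,D}  [new]
{A} --y--> {A,B,C}  [new]
{A,C,D} --x--> {A,C,D}  [seen]
{A,C,D} --y--> {A,B,C,D,E}  [new]
{A,B,C} --x--> {A,C,D}  [seen]
{A,B,C} --y--> {A,B,C,D,E}  [seen]
{A,B,C,D,E} --x--> {A,C,D}  [seen]
{A,B,C,D,E} --y--> {A,B,C,D,E}  [seen]
Reachable DFA states: {A}, {A,C,D}, {A,B,C}, {A,B,C,D,E}.
Accepting DFA states (contain an NFA accepting state): {A}, {A,C,D}, {A,B,C}, {A,B,C,D,E}.

4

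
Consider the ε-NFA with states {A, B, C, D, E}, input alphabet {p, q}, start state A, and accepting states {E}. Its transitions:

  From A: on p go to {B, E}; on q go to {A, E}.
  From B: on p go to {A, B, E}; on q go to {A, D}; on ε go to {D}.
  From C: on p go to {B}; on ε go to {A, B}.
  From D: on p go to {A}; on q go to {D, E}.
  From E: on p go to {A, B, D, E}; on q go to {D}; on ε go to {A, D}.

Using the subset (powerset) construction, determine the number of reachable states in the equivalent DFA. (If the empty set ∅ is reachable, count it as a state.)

3

Start state of the DFA: {A} (ε-closure of the NFA start).
{A} --p--> {A, B, D, E}  [new]
{A} --q--> {A, D, E}  [new]
{A, B, D, E} --p--> {A, B, D, E}  [seen]
{A, B, D, E} --q--> {A, D, E}  [seen]
{A, D, E} --p--> {A, B, D, E}  [seen]
{A, D, E} --q--> {A, D, E}  [seen]
Reachable DFA states: {A}, {A, B, D, E}, {A, D, E}.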